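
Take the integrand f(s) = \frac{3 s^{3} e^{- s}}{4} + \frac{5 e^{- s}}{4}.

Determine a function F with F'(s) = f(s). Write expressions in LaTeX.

f has the shape u'v + uv' for u = - \frac{3 s^{3}}{4} - \frac{9 s^{2}}{4} - \frac{9 s}{2} - \frac{23}{4} and v = e^{- s} — it is the derivative of the product u*v.
Check: d/ds[- \frac{\left(3 s^{3} + 9 s^{2} + 18 s + 23\right) e^{- s}}{4}] = \frac{\left(3 s^{3} + 5\right) e^{- s}}{4}, which equals f(s).

An antiderivative is F(s) = - \frac{\left(3 s^{3} + 9 s^{2} + 18 s + 23\right) e^{- s}}{4}.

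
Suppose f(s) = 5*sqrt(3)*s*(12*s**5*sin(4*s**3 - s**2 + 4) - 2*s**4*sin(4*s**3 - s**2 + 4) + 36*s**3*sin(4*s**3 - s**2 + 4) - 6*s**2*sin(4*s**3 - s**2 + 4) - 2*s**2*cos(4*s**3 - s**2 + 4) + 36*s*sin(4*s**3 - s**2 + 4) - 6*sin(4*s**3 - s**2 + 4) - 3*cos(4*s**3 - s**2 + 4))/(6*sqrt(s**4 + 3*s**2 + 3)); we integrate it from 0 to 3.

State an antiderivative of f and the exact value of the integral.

Recognize the product-rule pattern: f = u'v + uv' with u = -5*sqrt(s**4/3 + s**2 + 1)/2, v = cos(4*s**3 - s**2 + 4), so integration by parts undoes it.
F(s) = -5*sqrt(s**4/3 + s**2 + 1)*cos(4*s**3 - s**2 + 4)/2 is an antiderivative of f.
Check: d/ds[-5*sqrt(s**4/3 + s**2 + 1)*cos(4*s**3 - s**2 + 4)/2] = sqrt(3)*(60*s**6*sin(4*s**3 - s**2 + 4) - 10*s**5*sin(4*s**3 - s**2 + 4) + 180*s**4*sin(4*s**3 - s**2 + 4) - 30*s**3*sin(4*s**3 - s**2 + 4) - 10*s**3*cos(4*s**3 - s**2 + 4) + 180*s**2*sin(4*s**3 - s**2 + 4) - 30*s*sin(4*s**3 - s**2 + 4) - 15*s*cos(4*s**3 - s**2 + 4))/(6*sqrt(s**4 + 3*s**2 + 3)), which equals f(s).
F(3) = -5*sqrt(37)*cos(103)/2; F(0) = -5*cos(4)/2.
Integral = F(3) - F(0) = 5*cos(4)/2 - 5*sqrt(37)*cos(103)/2.

Antiderivative: F(s) = -5*sqrt(s**4/3 + s**2 + 1)*cos(4*s**3 - s**2 + 4)/2; value = 5*cos(4)/2 - 5*sqrt(37)*cos(103)/2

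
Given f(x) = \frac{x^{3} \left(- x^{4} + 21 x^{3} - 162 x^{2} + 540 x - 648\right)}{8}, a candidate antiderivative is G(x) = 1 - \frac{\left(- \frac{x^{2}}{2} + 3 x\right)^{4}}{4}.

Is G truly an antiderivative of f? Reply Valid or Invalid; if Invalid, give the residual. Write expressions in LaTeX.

d/dx[G] = - \frac{x^{7}}{8} + \frac{21 x^{6}}{8} - \frac{81 x^{5}}{4} + \frac{135 x^{4}}{2} - 81 x^{3}
This equals f(x) exactly, so the claim holds.

Valid - differentiating G returns exactly f.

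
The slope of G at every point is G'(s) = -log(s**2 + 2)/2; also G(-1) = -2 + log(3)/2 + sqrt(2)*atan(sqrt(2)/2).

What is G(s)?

G(s) = -(s*log(s**2 + 2) - 2*s + 2*sqrt(2)*atan(sqrt(2)*s/2) + 2)/2

Differentiate the proposed G(s) back; it has to land on the given G'(s).
A general antiderivative is -s*log(s**2 + 2)/2 + s - sqrt(2)*atan(sqrt(2)*s/2) + C.
The condition gives C = -2 + log(3)/2 + sqrt(2)*atan(sqrt(2)/2) - (-1 + log(3)/2 + sqrt(2)*atan(sqrt(2)/2)) = -1.
So G(s) = -(s*log(s**2 + 2) - 2*s + 2*sqrt(2)*atan(sqrt(2)*s/2) + 2)/2.
Check: d/ds[-(s*log(s**2 + 2) - 2*s + 2*sqrt(2)*atan(sqrt(2)*s/2) + 2)/2] = -log(s**2 + 2)/2 = G'(s).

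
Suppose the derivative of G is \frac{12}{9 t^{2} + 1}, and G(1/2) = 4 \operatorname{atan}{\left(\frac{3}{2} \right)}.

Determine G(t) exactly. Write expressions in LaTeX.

G(t) = 4 \operatorname{atan}{\left(3 t \right)}

Whatever form G(t) takes, its d/dt must return the stated G'(t).
A general antiderivative is 4 \operatorname{atan}{\left(3 t \right)} + C.
The condition gives C = 4 \operatorname{atan}{\left(\frac{3}{2} \right)} - (4 \operatorname{atan}{\left(\frac{3}{2} \right)}) = 0.
So G(t) = 4 \operatorname{atan}{\left(3 t \right)}.
Check: d/dt[4 \operatorname{atan}{\left(3 t \right)}] = \frac{12}{9 t^{2} + 1} = G'(t).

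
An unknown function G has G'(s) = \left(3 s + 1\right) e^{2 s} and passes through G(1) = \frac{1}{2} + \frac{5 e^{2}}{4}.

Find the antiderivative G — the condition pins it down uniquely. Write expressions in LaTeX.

G(s) = \frac{3 s e^{2 s}}{2} - \frac{e^{2 s}}{4} + \frac{1}{2}

Recognize the product-rule pattern: G'(s) = u'v + uv' with u = \frac{3 s}{2} - \frac{1}{4}, v = e^{2 s}, so integration by parts undoes it.
A general antiderivative is \frac{\left(6 s - 1\right) e^{2 s}}{4} + C.
The condition gives C = \frac{1}{2} + \frac{5 e^{2}}{4} - (\frac{5 e^{2}}{4}) = \frac{1}{2}.
So G(s) = \frac{3 s e^{2 s}}{2} - \frac{e^{2 s}}{4} + \frac{1}{2}.
Check: d/ds[\frac{3 s e^{2 s}}{2} - \frac{e^{2 s}}{4} + \frac{1}{2}] = 3 s e^{2 s} + e^{2 s}, which equals G'(s).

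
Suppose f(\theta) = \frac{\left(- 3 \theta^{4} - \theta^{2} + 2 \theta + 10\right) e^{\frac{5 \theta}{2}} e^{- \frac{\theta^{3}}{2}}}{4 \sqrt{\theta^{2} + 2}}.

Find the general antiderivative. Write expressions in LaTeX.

Recognize the product-rule pattern: f = u'v + uv' with u = \frac{\sqrt{\theta^{2} + 2}}{2}, v = e^{- \frac{\theta^{3}}{2} + \frac{5 \theta}{2}}, so integration by parts undoes it.
Check: d/d\theta[\frac{\sqrt{\theta^{2} + 2} e^{- \frac{\theta^{3}}{2} + \frac{5 \theta}{2}}}{2}] = \frac{- 3 \theta^{4} e^{\frac{5 \theta}{2}} e^{- \frac{\theta^{3}}{2}} - \theta^{2} e^{\frac{5 \theta}{2}} e^{- \frac{\theta^{3}}{2}} + 2 \theta e^{\frac{5 \theta}{2}} e^{- \frac{\theta^{3}}{2}} + 10 e^{\frac{5 \theta}{2}} e^{- \frac{\theta^{3}}{2}}}{4 \sqrt{\theta^{2} + 2}}, which equals f(\theta).

F(\theta) = \frac{\sqrt{\theta^{2} + 2} e^{- \frac{\theta^{3}}{2} + \frac{5 \theta}{2}}}{2} + C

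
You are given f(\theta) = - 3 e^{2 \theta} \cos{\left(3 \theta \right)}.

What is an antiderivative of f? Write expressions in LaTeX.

Recover f(\theta) by differentiating a candidate F(\theta); any mismatch rules it out.
Check: d/d\theta[- \frac{9 e^{2 \theta} \sin{\left(3 \theta \right)}}{13} - \frac{6 e^{2 \theta} \cos{\left(3 \theta \right)}}{13}] = - 3 e^{2 \theta} \cos{\left(3 \theta \right)} = f(\theta).

An antiderivative is F(\theta) = - \frac{9 e^{2 \theta} \sin{\left(3 \theta \right)}}{13} - \frac{6 e^{2 \theta} \cos{\left(3 \theta \right)}}{13}.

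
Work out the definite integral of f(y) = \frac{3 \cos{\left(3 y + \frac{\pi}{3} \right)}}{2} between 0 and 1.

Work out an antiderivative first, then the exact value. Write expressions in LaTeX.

Antiderivative: F(y) = \frac{\sin{\left(3 y + \frac{\pi}{3} \right)}}{2}; value = - \frac{\sqrt{3}}{4} + \frac{\sin{\left(\frac{\pi}{3} + 3 \right)}}{2}

Differentiate the proposed F(y) back; it has to land on f(y) exactly.
F(y) = \frac{\sin{\left(3 y + \frac{\pi}{3} \right)}}{2} is an antiderivative of f.
Check: d/dy[\frac{\sin{\left(3 y + \frac{\pi}{3} \right)}}{2}] = \frac{3 \cos{\left(3 y + \frac{\pi}{3} \right)}}{2} = f(y).
F(1) = \frac{\sin{\left(\frac{\pi}{3} + 3 \right)}}{2}; F(0) = \frac{\sqrt{3}}{4}.
Integral = F(1) - F(0) = - \frac{\sqrt{3}}{4} + \frac{\sin{\left(\frac{\pi}{3} + 3 \right)}}{2}.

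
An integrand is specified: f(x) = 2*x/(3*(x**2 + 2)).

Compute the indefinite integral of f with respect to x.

The substitution u = 2*x**2 + 4 works: f is exactly (dF/du)*(du/dx) for that inner function.
Check: d/dx[log(2*x**2 + 4)/3] = 2*x/(3*x**2 + 6), which equals f(x).

F(x) = log(2*x**2 + 4)/3 + C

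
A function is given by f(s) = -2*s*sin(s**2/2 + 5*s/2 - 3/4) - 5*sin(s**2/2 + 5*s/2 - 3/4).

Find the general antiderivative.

F(s) = 2*cos(s**2/2 + 5*s/2 - 3/4) + C

The substitution u = s**2/2 + 5*s/2 - 3/4 works: f is exactly (dF/du)*(du/ds) for that inner function.
Check: d/ds[2*cos(s**2/2 + 5*s/2 - 3/4)] = -2*s*sin(s**2/2 + 5*s/2 - 3/4) - 5*sin(s**2/2 + 5*s/2 - 3/4) = f(s).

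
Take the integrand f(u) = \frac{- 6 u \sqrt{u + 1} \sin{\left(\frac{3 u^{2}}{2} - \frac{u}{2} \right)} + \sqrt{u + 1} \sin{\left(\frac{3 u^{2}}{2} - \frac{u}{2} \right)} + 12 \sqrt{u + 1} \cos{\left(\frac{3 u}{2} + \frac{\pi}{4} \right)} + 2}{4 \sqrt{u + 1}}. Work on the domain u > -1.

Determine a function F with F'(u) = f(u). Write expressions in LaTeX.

Any candidate F(u) must reproduce f(u) exactly when differentiated.
Check: d/du[\frac{2 \sqrt{u + 1} + 4 \sin{\left(\frac{3 u}{2} + \frac{\pi}{4} \right)} + \cos{\left(\frac{3 u^{2}}{2} - \frac{u}{2} \right)}}{2}] = \frac{- 6 u \sqrt{u + 1} \sin{\left(\frac{3 u^{2}}{2} - \frac{u}{2} \right)} + \sqrt{u + 1} \sin{\left(\frac{3 u^{2}}{2} - \frac{u}{2} \right)} + 12 \sqrt{u + 1} \cos{\left(\frac{3 u}{2} + \frac{\pi}{4} \right)} + 2}{4 \sqrt{u + 1}} = f(u).

An antiderivative is F(u) = \frac{2 \sqrt{u + 1} + 4 \sin{\left(\frac{3 u}{2} + \frac{\pi}{4} \right)} + \cos{\left(\frac{3 u^{2}}{2} - \frac{u}{2} \right)}}{2}.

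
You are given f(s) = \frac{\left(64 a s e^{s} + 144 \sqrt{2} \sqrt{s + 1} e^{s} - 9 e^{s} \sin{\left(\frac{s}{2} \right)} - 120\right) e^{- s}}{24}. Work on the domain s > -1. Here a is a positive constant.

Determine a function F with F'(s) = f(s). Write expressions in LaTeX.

A first test for any F(s): its s-derivative must equal f(s) identically.
Check: d/ds[\frac{4 a s^{2}}{3} + 2 \left(2 s + 2\right)^{\frac{3}{2}} + \frac{3 \cos{\left(\frac{s}{2} \right)}}{4} + 5 e^{- s}] = \frac{\left(64 a s e^{s} + 144 \sqrt{2} \sqrt{s + 1} e^{s} - 9 e^{s} \sin{\left(\frac{s}{2} \right)} - 120\right) e^{- s}}{24} = f(s).

An antiderivative is F(s) = \frac{4 a s^{2}}{3} + 2 \left(2 s + 2\right)^{\frac{3}{2}} + \frac{3 \cos{\left(\frac{s}{2} \right)}}{4} + 5 e^{- s}.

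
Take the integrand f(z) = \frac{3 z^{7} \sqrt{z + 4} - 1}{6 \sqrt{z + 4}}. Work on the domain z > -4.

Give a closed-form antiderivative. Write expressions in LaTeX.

An antiderivative is F(z) = \frac{3 z^{8} - 16 \sqrt{z + 4}}{48}.

For F(z) to be correct the identity F'(z) - f(z) = 0 must hold.
Check: d/dz[\frac{3 z^{8} - 16 \sqrt{z + 4}}{48}] = \frac{3 z^{7} \sqrt{z + 4} - 1}{6 \sqrt{z + 4}} = f(z).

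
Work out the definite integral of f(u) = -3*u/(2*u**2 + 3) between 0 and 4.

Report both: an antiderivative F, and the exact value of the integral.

f matches the chain-rule pattern g'(h)*h' with inner function h(u) = 2*u**2 + 3; substituting w = h(u) collapses the integral.
F(u) = -3*log(2*u**2 + 3)/4 is an antiderivative of f.
Check: d/du[-3*log(2*u**2 + 3)/4] = -3*u/(2*u**2 + 3) = f(u).
F(4) = -3*log(35)/4; F(0) = -3*log(3)/4.
Integral = F(4) - F(0) = -3*log(35)/4 + 3*log(3)/4.

Antiderivative: F(u) = -3*log(2*u**2 + 3)/4; value = -3*log(35)/4 + 3*log(3)/4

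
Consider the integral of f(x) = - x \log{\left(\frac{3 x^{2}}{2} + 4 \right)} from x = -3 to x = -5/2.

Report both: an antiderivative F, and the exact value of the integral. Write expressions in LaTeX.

Antiderivative: F(x) = - \frac{3 x^{2} \log{\left(\frac{3 x^{2}}{2} + 4 \right)} - 3 x^{2} + 8 \log{\left(3 x^{2} + 8 \right)}}{6}; value = - \frac{25 \log{\left(\frac{107}{8} \right)}}{8} - \frac{4 \log{\left(\frac{107}{4} \right)}}{3} - \frac{11}{8} + \frac{4 \log{\left(35 \right)}}{3} + \frac{9 \log{\left(\frac{35}{2} \right)}}{2}

A first test for any F(x): its x-derivative must equal f(x) identically.
F(x) = - \frac{3 x^{2} \log{\left(\frac{3 x^{2}}{2} + 4 \right)} - 3 x^{2} + 8 \log{\left(3 x^{2} + 8 \right)}}{6} is an antiderivative of f.
Check: d/dx[- \frac{3 x^{2} \log{\left(\frac{3 x^{2}}{2} + 4 \right)} - 3 x^{2} + 8 \log{\left(3 x^{2} + 8 \right)}}{6}] = - x \log{\left(\frac{3 x^{2}}{2} + 4 \right)} = f(x).
F(-5/2) = - \frac{25 \log{\left(\frac{107}{8} \right)}}{8} - \frac{4 \log{\left(\frac{107}{4} \right)}}{3} + \frac{25}{8}; F(-3) = - \frac{9 \log{\left(\frac{35}{2} \right)}}{2} - \frac{4 \log{\left(35 \right)}}{3} + \frac{9}{2}.
Integral = F(-5/2) - F(-3) = - \frac{25 \log{\left(\frac{107}{8} \right)}}{8} - \frac{4 \log{\left(\frac{107}{4} \right)}}{3} - \frac{11}{8} + \frac{4 \log{\left(35 \right)}}{3} + \frac{9 \log{\left(\frac{35}{2} \right)}}{2}.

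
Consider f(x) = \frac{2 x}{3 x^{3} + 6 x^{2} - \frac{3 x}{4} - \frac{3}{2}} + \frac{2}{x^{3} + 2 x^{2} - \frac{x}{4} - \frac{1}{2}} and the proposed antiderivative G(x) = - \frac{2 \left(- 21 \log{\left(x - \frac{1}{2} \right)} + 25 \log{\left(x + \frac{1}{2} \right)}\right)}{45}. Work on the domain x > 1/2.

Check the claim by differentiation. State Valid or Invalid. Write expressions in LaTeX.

d/dx[G] = \frac{184 - 32 x}{180 x^{2} - 45}
d/dx[G] - f(x) = - \frac{8}{45 x + 90} != 0.

Invalid: d/dx[G] - f = - \frac{8}{45 x + 90}, which is not 0.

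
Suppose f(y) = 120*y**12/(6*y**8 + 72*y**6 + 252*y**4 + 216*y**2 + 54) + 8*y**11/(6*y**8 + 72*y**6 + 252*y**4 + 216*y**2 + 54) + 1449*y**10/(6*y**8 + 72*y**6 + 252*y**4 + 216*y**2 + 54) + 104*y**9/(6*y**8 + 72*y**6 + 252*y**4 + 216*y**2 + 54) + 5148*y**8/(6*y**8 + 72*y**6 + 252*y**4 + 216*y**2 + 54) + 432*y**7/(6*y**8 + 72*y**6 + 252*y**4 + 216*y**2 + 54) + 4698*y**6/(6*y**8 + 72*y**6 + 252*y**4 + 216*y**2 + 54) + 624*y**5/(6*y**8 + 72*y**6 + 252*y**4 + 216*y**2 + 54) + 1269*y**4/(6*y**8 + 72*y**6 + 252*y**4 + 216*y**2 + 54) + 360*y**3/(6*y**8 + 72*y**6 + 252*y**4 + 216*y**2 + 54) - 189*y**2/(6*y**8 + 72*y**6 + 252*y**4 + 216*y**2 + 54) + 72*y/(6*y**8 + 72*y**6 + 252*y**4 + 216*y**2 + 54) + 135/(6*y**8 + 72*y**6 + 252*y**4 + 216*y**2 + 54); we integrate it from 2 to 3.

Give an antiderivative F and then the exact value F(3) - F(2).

Antiderivative: F(y) = (24*y**5*(y**4 + 6*y**2 + 3) + 2*y**4*(y**4 + 6*y**2 + 3) - 30*y**4 + 3*y**3*(y**4 + 6*y**2 + 3) + 4*y**2*(y**4 + 6*y**2 + 3) - 180*y**2 + 45*y - 90)/(6*(y**4 + 6*y**2 + 3)); value = 3474611/3956

Integrate term by term and add the pieces.
F(y) = (24*y**5*(y**4 + 6*y**2 + 3) + 2*y**4*(y**4 + 6*y**2 + 3) - 30*y**4 + 3*y**3*(y**4 + 6*y**2 + 3) + 4*y**2*(y**4 + 6*y**2 + 3) - 180*y**2 + 45*y - 90)/(6*(y**4 + 6*y**2 + 3)) is an antiderivative of f.
Check: d/dy[(24*y**5*(y**4 + 6*y**2 + 3) + 2*y**4*(y**4 + 6*y**2 + 3) - 30*y**4 + 3*y**3*(y**4 + 6*y**2 + 3) + 4*y**2*(y**4 + 6*y**2 + 3) - 180*y**2 + 45*y - 90)/(6*(y**4 + 6*y**2 + 3))] = (120*y**12 + 8*y**11 + 1449*y**10 + 104*y**9 + 5148*y**8 + 432*y**7 + 4698*y**6 + 624*y**5 + 1269*y**4 + 360*y**3 - 189*y**2 + 72*y + 135)/(6*y**8 + 72*y**6 + 252*y**4 + 216*y**2 + 54), which equals f(y).
F(3) = 93257/92; F(2) = 5820/43.
Integral = F(3) - F(2) = 3474611/3956.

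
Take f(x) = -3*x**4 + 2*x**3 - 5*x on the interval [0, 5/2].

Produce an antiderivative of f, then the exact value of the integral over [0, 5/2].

Antiderivative: F(x) = x**2*(-6*x**3 + 5*x**2 - 25)/10; value = -875/16

The integrand splits into summands that can be handled one at a time.
F(x) = x**2*(-6*x**3 + 5*x**2 - 25)/10 is an antiderivative of f.
Check: d/dx[x**2*(-6*x**3 + 5*x**2 - 25)/10] = -3*x**4 + 2*x**3 - 5*x = f(x).
F(5/2) = -875/16; F(0) = 0.
Integral = F(5/2) - F(0) = -875/16.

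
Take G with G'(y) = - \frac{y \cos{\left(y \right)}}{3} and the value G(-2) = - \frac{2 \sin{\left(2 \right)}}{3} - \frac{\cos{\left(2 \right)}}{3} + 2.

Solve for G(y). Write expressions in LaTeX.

Whatever form G(y) takes, its d/dy must return the stated G'(y).
A general antiderivative is - \frac{y \sin{\left(y \right)}}{3} - \frac{\cos{\left(y \right)}}{3} + C.
The condition gives C = - \frac{2 \sin{\left(2 \right)}}{3} - \frac{\cos{\left(2 \right)}}{3} + 2 - (- \frac{2 \sin{\left(2 \right)}}{3} - \frac{\cos{\left(2 \right)}}{3}) = 2.
So G(y) = - \frac{y \sin{\left(y \right)} + \cos{\left(y \right)} - 6}{3}.
Check: d/dy[- \frac{y \sin{\left(y \right)} + \cos{\left(y \right)} - 6}{3}] = - \frac{y \cos{\left(y \right)}}{3} = G'(y).

G(y) = - \frac{y \sin{\left(y \right)} + \cos{\left(y \right)} - 6}{3}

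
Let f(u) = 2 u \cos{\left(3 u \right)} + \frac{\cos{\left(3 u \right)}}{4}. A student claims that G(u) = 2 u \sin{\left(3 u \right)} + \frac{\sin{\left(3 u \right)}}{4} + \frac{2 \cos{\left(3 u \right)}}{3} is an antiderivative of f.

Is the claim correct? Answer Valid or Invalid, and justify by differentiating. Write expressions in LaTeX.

Invalid: d/du[G] - f = 4 u \cos{\left(3 u \right)} + \frac{\cos{\left(3 u \right)}}{2}, which is not 0.

d/du[G] = 6 u \cos{\left(3 u \right)} + \frac{3 \cos{\left(3 u \right)}}{4}
d/du[G] - f(u) = 4 u \cos{\left(3 u \right)} + \frac{\cos{\left(3 u \right)}}{2} != 0.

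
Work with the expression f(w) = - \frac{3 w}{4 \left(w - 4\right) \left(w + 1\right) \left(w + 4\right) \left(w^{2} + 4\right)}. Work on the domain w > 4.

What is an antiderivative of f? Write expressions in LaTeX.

An antiderivative is F(w) = \frac{- 3 \log{\left(w - 4 \right)} - 8 \log{\left(w + 1 \right)} + 5 \log{\left(w + 4 \right)} + 3 \log{\left(w^{2} + 4 \right)} + 12 \operatorname{atan}{\left(\frac{w}{2} \right)}}{800}.

Factor the denominator (4 \left(w - 4\right) \left(w + 1\right) \left(w + 4\right) \left(w^{2} + 4\right)) and decompose: f = \frac{3 \left(w + 4\right)}{400 \left(w^{2} + 4\right)} + \frac{1}{160 \left(w + 4\right)} - \frac{1}{100 \left(w + 1\right)} - \frac{3}{800 \left(w - 4\right)}; each piece integrates to a log, atan, or power term.
Check: d/dw[\frac{- 3 \log{\left(w - 4 \right)} - 8 \log{\left(w + 1 \right)} + 5 \log{\left(w + 4 \right)} + 3 \log{\left(w^{2} + 4 \right)} + 12 \operatorname{atan}{\left(\frac{w}{2} \right)}}{800}] = - \frac{3 w}{4 w^{5} + 4 w^{4} - 48 w^{3} - 48 w^{2} - 256 w - 256}, which equals f(w).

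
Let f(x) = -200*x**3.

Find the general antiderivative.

F(x) = -50*x**4 + C

Check any antiderivative F(x) by computing F'(x) and comparing it with f(x).
Check: d/dx[-50*x**4] = -200*x**3 = f(x).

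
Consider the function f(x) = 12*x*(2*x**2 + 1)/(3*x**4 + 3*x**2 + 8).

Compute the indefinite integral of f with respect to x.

The substitution u = x**4/2 + x**2/2 + 4/3 works: f is exactly (dF/du)*(du/dx) for that inner function.
Check: d/dx[2*log(x**4/2 + x**2/2 + 4/3)] = (24*x**3 + 12*x)/(3*x**4 + 3*x**2 + 8), which equals f(x).

F(x) = 2*log(x**4/2 + x**2/2 + 4/3) + C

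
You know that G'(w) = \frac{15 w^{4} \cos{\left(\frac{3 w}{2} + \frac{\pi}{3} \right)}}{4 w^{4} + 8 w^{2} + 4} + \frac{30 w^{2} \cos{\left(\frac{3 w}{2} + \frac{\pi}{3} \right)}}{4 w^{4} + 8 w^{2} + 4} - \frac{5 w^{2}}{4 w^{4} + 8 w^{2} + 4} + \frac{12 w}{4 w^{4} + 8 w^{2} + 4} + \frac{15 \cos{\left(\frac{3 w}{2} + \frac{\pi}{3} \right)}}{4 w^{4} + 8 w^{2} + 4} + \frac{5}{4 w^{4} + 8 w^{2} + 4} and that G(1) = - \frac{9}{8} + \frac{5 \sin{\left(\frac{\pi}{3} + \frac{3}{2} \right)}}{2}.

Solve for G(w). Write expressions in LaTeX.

G(w) = \frac{10 w^{2} \sin{\left(\frac{3 w}{2} + \frac{\pi}{3} \right)} - 4 w^{2} + 5 w + 10 \sin{\left(\frac{3 w}{2} + \frac{\pi}{3} \right)} - 10}{4 w^{2} + 4}

The integrand splits into summands that can be handled one at a time.
A general antiderivative is \frac{\frac{5 w}{2} - 3}{2 w^{2} + 2} + \frac{5 \sin{\left(\frac{3 w}{2} + \frac{\pi}{3} \right)}}{2} + C.
The condition gives C = - \frac{9}{8} + \frac{5 \sin{\left(\frac{\pi}{3} + \frac{3}{2} \right)}}{2} - (- \frac{1}{8} + \frac{5 \sin{\left(\frac{\pi}{3} + \frac{3}{2} \right)}}{2}) = -1.
So G(w) = \frac{10 w^{2} \sin{\left(\frac{3 w}{2} + \frac{\pi}{3} \right)} - 4 w^{2} + 5 w + 10 \sin{\left(\frac{3 w}{2} + \frac{\pi}{3} \right)} - 10}{4 w^{2} + 4}.
Check: d/dw[\frac{10 w^{2} \sin{\left(\frac{3 w}{2} + \frac{\pi}{3} \right)} - 4 w^{2} + 5 w + 10 \sin{\left(\frac{3 w}{2} + \frac{\pi}{3} \right)} - 10}{4 w^{2} + 4}] = \frac{15 w^{4} \cos{\left(\frac{3 w}{2} + \frac{\pi}{3} \right)} + 30 w^{2} \cos{\left(\frac{3 w}{2} + \frac{\pi}{3} \right)} - 5 w^{2} + 12 w + 15 \cos{\left(\frac{3 w}{2} + \frac{\pi}{3} \right)} + 5}{4 w^{4} + 8 w^{2} + 4}, which equals G'(w).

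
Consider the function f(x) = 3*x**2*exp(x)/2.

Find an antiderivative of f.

Recognize the product-rule pattern: f = u'v + uv' with u = 3*x**2/2 - 3*x + 3, v = exp(x), so integration by parts undoes it.
Check: d/dx[3*x**2*exp(x)/2 - 3*x*exp(x) + 3*exp(x)] = 3*x**2*exp(x)/2 = f(x).

An antiderivative is F(x) = 3*x**2*exp(x)/2 - 3*x*exp(x) + 3*exp(x).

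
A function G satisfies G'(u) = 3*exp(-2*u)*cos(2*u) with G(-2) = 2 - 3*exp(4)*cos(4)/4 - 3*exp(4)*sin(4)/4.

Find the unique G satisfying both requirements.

G(u) = (8*exp(2*u) + 3*sin(2*u) - 3*cos(2*u))*exp(-2*u)/4

Recover the given G'(u) by differentiating a candidate G(u); any mismatch rules it out.
A general antiderivative is 3*exp(-2*u)*sin(2*u)/4 - 3*exp(-2*u)*cos(2*u)/4 + C.
The condition gives C = 2 - 3*exp(4)*cos(4)/4 - 3*exp(4)*sin(4)/4 - (-3*exp(4)*cos(4)/4 - 3*exp(4)*sin(4)/4) = 2.
So G(u) = (8*exp(2*u) + 3*sin(2*u) - 3*cos(2*u))*exp(-2*u)/4.
Check: d/du[(8*exp(2*u) + 3*sin(2*u) - 3*cos(2*u))*exp(-2*u)/4] = 3*exp(-2*u)*cos(2*u) = G'(u).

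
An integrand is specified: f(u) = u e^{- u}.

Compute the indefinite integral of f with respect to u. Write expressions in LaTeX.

f has the shape v'r + vr' for v = - u - 1 and r = e^{- u} — it is the derivative of the product v*r.
Check: d/du[\left(- u - 1\right) e^{- u}] = u e^{- u} = f(u).

F(u) = \left(- u - 1\right) e^{- u} + C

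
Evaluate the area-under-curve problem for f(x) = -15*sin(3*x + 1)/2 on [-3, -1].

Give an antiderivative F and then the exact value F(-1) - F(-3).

Antiderivative: F(x) = 5*cos(3*x + 1)/2; value = 5*cos(2)/2 - 5*cos(8)/2

Check any antiderivative F(x) by computing F'(x) and comparing it with f(x).
F(x) = 5*cos(3*x + 1)/2 is an antiderivative of f.
Check: d/dx[5*cos(3*x + 1)/2] = -15*sin(3*x + 1)/2 = f(x).
F(-1) = 5*cos(2)/2; F(-3) = 5*cos(8)/2.
Integral = F(-1) - F(-3) = 5*cos(2)/2 - 5*cos(8)/2.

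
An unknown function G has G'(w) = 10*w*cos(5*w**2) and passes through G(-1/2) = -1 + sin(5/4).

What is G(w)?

G(w) = sin(5*w**2) - 1

The substitution u = 5*w**2 works: G'(w) is exactly (dG/du)*(du/dw) for that inner function.
A general antiderivative is sin(5*w**2) + C.
The condition gives C = -1 + sin(5/4) - (sin(5/4)) = -1.
So G(w) = sin(5*w**2) - 1.
Check: d/dw[sin(5*w**2) - 1] = 10*w*cos(5*w**2) = G'(w).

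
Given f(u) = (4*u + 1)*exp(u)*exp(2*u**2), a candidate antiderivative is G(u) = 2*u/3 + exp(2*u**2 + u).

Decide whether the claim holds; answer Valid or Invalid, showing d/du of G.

Invalid: d/du[G] - f = 2/3, which is not 0.

d/du[G] = 4*u*exp(u)*exp(2*u**2) + exp(u)*exp(2*u**2) + 2/3
d/du[G] - f(u) = 2/3 != 0.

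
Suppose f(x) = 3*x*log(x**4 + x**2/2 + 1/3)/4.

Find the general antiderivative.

F(x) = 3*x**2*log(x**4 + x**2/2 + 1/3)/8 - 3*x**2/4 + 3*log(x**4 + x**2/2 + 1/3)/32 + sqrt(39)*atan(4*sqrt(39)*x**2/13 + sqrt(39)/13)/16 + C

Differentiate the proposed F(x) back; it has to land on f(x) exactly.
Check: d/dx[3*x**2*log(x**4 + x**2/2 + 1/3)/8 - 3*x**2/4 + 3*log(x**4 + x**2/2 + 1/3)/32 + sqrt(39)*atan(4*sqrt(39)*x**2/13 + sqrt(39)/13)/16] = 3*x*log(x**4 + x**2/2 + 1/3)/4 = f(x).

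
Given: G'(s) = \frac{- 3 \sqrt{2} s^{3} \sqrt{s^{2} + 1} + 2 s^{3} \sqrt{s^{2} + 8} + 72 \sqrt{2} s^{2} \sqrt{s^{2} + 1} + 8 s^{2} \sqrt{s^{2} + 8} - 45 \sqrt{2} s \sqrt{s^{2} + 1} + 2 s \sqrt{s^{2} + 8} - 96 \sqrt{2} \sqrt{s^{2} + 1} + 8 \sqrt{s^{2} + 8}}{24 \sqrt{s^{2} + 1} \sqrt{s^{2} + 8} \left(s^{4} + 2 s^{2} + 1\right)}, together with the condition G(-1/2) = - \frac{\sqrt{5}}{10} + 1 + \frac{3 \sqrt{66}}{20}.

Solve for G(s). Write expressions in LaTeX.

G(s) = \frac{12 \sqrt{2} s^{2} + 4 \sqrt{2} s \sqrt{s^{2} + 1} - 12 s \sqrt{s^{2} + 8} - \sqrt{2} \sqrt{s^{2} + 1} + 3 \sqrt{s^{2} + 8} + 12 \sqrt{2}}{12 \sqrt{2} s^{2} + 12 \sqrt{2}}

Recover the given G'(s) by differentiating a candidate G(s); any mismatch rules it out.
A general antiderivative is \frac{\left(s - \frac{1}{4}\right) \left(- \sqrt{\frac{s^{2}}{2} + 4} + \frac{\sqrt{s^{2} + 1}}{3}\right)}{s^{2} + 1} + C.
The condition gives C = - \frac{\sqrt{5}}{10} + 1 + \frac{3 \sqrt{66}}{20} - (- \frac{\sqrt{5}}{10} + \frac{3 \sqrt{66}}{20}) = 1.
So G(s) = \frac{12 \sqrt{2} s^{2} + 4 \sqrt{2} s \sqrt{s^{2} + 1} - 12 s \sqrt{s^{2} + 8} - \sqrt{2} \sqrt{s^{2} + 1} + 3 \sqrt{s^{2} + 8} + 12 \sqrt{2}}{12 \sqrt{2} s^{2} + 12 \sqrt{2}}.
Check: d/ds[\frac{12 \sqrt{2} s^{2} + 4 \sqrt{2} s \sqrt{s^{2} + 1} - 12 s \sqrt{s^{2} + 8} - \sqrt{2} \sqrt{s^{2} + 1} + 3 \sqrt{s^{2} + 8} + 12 \sqrt{2}}{12 \sqrt{2} s^{2} + 12 \sqrt{2}}] = \frac{- 3 \sqrt{2} s^{3} \sqrt{s^{2} + 1} + 2 s^{3} \sqrt{s^{2} + 8} + 72 \sqrt{2} s^{2} \sqrt{s^{2} + 1} + 8 s^{2} \sqrt{s^{2} + 8} - 45 \sqrt{2} s \sqrt{s^{2} + 1} + 2 s \sqrt{s^{2} + 8} - 96 \sqrt{2} \sqrt{s^{2} + 1} + 8 \sqrt{s^{2} + 8}}{24 s^{4} \sqrt{s^{2} + 1} \sqrt{s^{2} + 8} + 48 s^{2} \sqrt{s^{2} + 1} \sqrt{s^{2} + 8} + 24 \sqrt{s^{2} + 1} \sqrt{s^{2} + 8}}, which equals G'(s).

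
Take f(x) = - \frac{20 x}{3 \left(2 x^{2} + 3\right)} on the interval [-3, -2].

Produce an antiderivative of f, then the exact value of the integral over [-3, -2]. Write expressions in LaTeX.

Antiderivative: F(x) = - \frac{5 \log{\left(2 x^{2} + 3 \right)}}{3}; value = - \frac{5 \log{\left(11 \right)}}{3} + \frac{5 \log{\left(21 \right)}}{3}

f matches the chain-rule pattern g'(h)*h' with inner function h(x) = 2 x^{2} + 3; substituting u = h(x) collapses the integral.
F(x) = - \frac{5 \log{\left(2 x^{2} + 3 \right)}}{3} is an antiderivative of f.
Check: d/dx[- \frac{5 \log{\left(2 x^{2} + 3 \right)}}{3}] = - \frac{20 x}{6 x^{2} + 9}, which equals f(x).
F(-2) = - \frac{5 \log{\left(11 \right)}}{3}; F(-3) = - \frac{5 \log{\left(21 \right)}}{3}.
Integral = F(-2) - F(-3) = - \frac{5 \log{\left(11 \right)}}{3} + \frac{5 \log{\left(21 \right)}}{3}.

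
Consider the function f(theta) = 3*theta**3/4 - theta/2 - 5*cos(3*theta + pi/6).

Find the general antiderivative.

F(theta) = 3*theta**4/16 - theta**2/4 - 5*sin(3*theta + pi/6)/3 + C

Integrate term by term and add the pieces.
Check: d/dtheta[3*theta**4/16 - theta**2/4 - 5*sin(3*theta + pi/6)/3] = 3*theta**3/4 - theta/2 - 5*cos(3*theta + pi/6) = f(theta).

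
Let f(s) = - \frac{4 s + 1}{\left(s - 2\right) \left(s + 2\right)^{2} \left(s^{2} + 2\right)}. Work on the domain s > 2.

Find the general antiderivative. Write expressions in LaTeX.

F(s) = - \frac{3 \log{\left(s - 2 \right)}}{32} - \frac{29 \log{\left(s + 2 \right)}}{288} + \frac{7 \log{\left(s^{2} + 2 \right)}}{72} + \frac{5 \sqrt{2} \operatorname{atan}{\left(\frac{\sqrt{2} s}{2} \right)}}{36} + \frac{7}{24 s + 48} + C

The denominator factors as \left(s - 2\right) \left(s + 2\right)^{2} \left(s^{2} + 2\right); partial fractions split f into directly integrable pieces: \frac{7 s + 10}{36 \left(s^{2} + 2\right)} - \frac{29}{288 \left(s + 2\right)} - \frac{7}{24 \left(s + 2\right)^{2}} - \frac{3}{32 \left(s - 2\right)}.
Check: d/ds[- \frac{3 \log{\left(s - 2 \right)}}{32} - \frac{29 \log{\left(s + 2 \right)}}{288} + \frac{7 \log{\left(s^{2} + 2 \right)}}{72} + \frac{5 \sqrt{2} \operatorname{atan}{\left(\frac{\sqrt{2} s}{2} \right)}}{36} + \frac{7}{24 s + 48}] = \frac{- 4 s - 1}{s^{5} + 2 s^{4} - 2 s^{3} - 4 s^{2} - 8 s - 16}, which equals f(s).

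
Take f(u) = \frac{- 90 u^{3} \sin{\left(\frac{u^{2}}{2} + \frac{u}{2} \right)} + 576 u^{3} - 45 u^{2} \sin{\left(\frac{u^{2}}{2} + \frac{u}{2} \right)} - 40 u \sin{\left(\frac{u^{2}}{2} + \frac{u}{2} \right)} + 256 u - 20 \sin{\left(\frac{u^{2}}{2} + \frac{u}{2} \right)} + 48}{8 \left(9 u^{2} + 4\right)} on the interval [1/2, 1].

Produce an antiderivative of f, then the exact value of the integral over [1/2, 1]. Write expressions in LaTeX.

Recover f(u) by differentiating a candidate F(u); any mismatch rules it out.
F(u) = \frac{16 u^{2} + 5 \cos{\left(\frac{u^{2}}{2} + \frac{u}{2} \right)} + 4 \operatorname{atan}{\left(\frac{3 u}{2} \right)}}{4} is an antiderivative of f.
Check: d/du[\frac{16 u^{2} + 5 \cos{\left(\frac{u^{2}}{2} + \frac{u}{2} \right)} + 4 \operatorname{atan}{\left(\frac{3 u}{2} \right)}}{4}] = \frac{- 90 u^{3} \sin{\left(\frac{u^{2}}{2} + \frac{u}{2} \right)} + 576 u^{3} - 45 u^{2} \sin{\left(\frac{u^{2}}{2} + \frac{u}{2} \right)} - 40 u \sin{\left(\frac{u^{2}}{2} + \frac{u}{2} \right)} + 256 u - 20 \sin{\left(\frac{u^{2}}{2} + \frac{u}{2} \right)} + 48}{72 u^{2} + 32}, which equals f(u).
F(1) = \frac{5 \cos{\left(1 \right)}}{4} + \operatorname{atan}{\left(\frac{3}{2} \right)} + 4; F(1/2) = \operatorname{atan}{\left(\frac{3}{4} \right)} + 1 + \frac{5 \cos{\left(\frac{3}{8} \right)}}{4}.
Integral = F(1) - F(1/2) = - \frac{5 \cos{\left(\frac{3}{8} \right)}}{4} - \operatorname{atan}{\left(\frac{3}{4} \right)} + \frac{5 \cos{\left(1 \right)}}{4} + \operatorname{atan}{\left(\frac{3}{2} \right)} + 3.

Antiderivative: F(u) = \frac{16 u^{2} + 5 \cos{\left(\frac{u^{2}}{2} + \frac{u}{2} \right)} + 4 \operatorname{atan}{\left(\frac{3 u}{2} \right)}}{4}; value = - \frac{5 \cos{\left(\frac{3}{8} \right)}}{4} - \operatorname{atan}{\left(\frac{3}{4} \right)} + \frac{5 \cos{\left(1 \right)}}{4} + \operatorname{atan}{\left(\frac{3}{2} \right)} + 3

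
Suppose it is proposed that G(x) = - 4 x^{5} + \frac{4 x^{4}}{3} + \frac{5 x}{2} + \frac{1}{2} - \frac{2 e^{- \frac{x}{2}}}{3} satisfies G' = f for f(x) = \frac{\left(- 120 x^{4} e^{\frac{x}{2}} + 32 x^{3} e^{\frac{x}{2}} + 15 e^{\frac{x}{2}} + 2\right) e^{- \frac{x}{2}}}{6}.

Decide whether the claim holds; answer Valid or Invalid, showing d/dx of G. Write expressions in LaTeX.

Valid: G'(x) = f(x).

d/dx[G] = \frac{\left(- 120 x^{4} e^{\frac{x}{2}} + 32 x^{3} e^{\frac{x}{2}} + 15 e^{\frac{x}{2}} + 2\right) e^{- \frac{x}{2}}}{6}
This equals f(x) exactly, so the claim holds.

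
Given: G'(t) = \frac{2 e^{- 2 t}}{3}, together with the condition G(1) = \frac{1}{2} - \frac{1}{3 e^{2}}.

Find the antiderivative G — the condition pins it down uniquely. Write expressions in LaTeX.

Check a candidate G(t) by differentiating: d/dt[G] must match the given G'(t).
A general antiderivative is - \frac{e^{- 2 t}}{3} + C.
The condition gives C = \frac{1}{2} - \frac{1}{3 e^{2}} - (- \frac{1}{3 e^{2}}) = \frac{1}{2}.
So G(t) = \frac{1}{2} - \frac{e^{- 2 t}}{3}.
Check: d/dt[\frac{1}{2} - \frac{e^{- 2 t}}{3}] = \frac{2 e^{- 2 t}}{3} = G'(t).

G(t) = \frac{1}{2} - \frac{e^{- 2 t}}{3}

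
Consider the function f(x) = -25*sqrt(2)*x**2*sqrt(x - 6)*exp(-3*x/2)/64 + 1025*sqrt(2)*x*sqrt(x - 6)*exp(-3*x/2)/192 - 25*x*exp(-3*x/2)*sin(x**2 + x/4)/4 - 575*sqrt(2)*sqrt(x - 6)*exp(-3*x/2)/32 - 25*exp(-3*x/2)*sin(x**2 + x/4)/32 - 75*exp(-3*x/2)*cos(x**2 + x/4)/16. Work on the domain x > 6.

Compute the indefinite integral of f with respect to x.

f has the shape u'v + uv' for u = 25*(x/2 - 3)**(5/2)/12 + 25*cos(x**2 + x/4)/8 and v = exp(-3*x/2) — it is the derivative of the product u*v.
Check: d/dx[sqrt(2)*(25*x**2*sqrt(x - 6) - 300*x*sqrt(x - 6) + 900*sqrt(x - 6) + 150*sqrt(2)*cos(x**2 + x/4))*exp(-3*x/2)/96] = (-75*sqrt(2)*x**3 + 1475*sqrt(2)*x**2 - 1200*x*sqrt(x - 6)*sin(x**2 + x/4) - 9600*sqrt(2)*x - 150*sqrt(x - 6)*sin(x**2 + x/4) - 900*sqrt(x - 6)*cos(x**2 + x/4) + 20700*sqrt(2))*exp(-3*x/2)/(192*sqrt(x - 6)), which equals f(x).

F(x) = sqrt(2)*(25*x**2*sqrt(x - 6) - 300*x*sqrt(x - 6) + 900*sqrt(x - 6) + 150*sqrt(2)*cos(x**2 + x/4))*exp(-3*x/2)/96 + C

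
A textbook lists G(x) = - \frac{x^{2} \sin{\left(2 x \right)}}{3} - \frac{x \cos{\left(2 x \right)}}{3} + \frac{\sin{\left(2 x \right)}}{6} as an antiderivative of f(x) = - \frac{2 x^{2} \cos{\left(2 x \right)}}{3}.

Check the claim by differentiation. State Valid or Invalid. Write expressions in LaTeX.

Valid: G'(x) = f(x).

d/dx[G] = - \frac{2 x^{2} \cos{\left(2 x \right)}}{3}
This equals f(x) exactly, so the claim holds.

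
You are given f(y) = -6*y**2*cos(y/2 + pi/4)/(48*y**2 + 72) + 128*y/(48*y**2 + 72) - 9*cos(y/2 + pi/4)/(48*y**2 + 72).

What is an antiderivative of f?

Integrate term by term and add the pieces.
Check: d/dy[(16*log(4*y**2 + 6) - 3*sin(y/2 + pi/4))/12] = (-6*y**2*cos(y/2 + pi/4) + 128*y - 9*cos(y/2 + pi/4))/(48*y**2 + 72), which equals f(y).

An antiderivative is F(y) = (16*log(4*y**2 + 6) - 3*sin(y/2 + pi/4))/12.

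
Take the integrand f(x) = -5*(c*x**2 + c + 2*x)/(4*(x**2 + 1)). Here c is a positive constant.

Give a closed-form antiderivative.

An antiderivative is F(x) = -5*(c*x + log(x**2 + 1))/4.

Recover f(x) by differentiating a candidate F(x); any mismatch rules it out.
Check: d/dx[-5*(c*x + log(x**2 + 1))/4] = (-5*c*x**2 - 5*c - 10*x)/(4*x**2 + 4), which equals f(x).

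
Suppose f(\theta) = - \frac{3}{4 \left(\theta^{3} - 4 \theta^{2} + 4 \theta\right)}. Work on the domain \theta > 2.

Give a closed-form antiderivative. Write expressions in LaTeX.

Factor the denominator (4 \theta \left(\theta - 2\right)^{2}) and decompose: f = \frac{3}{16 \left(\theta - 2\right)} - \frac{3}{8 \left(\theta - 2\right)^{2}} - \frac{3}{16 \theta}; each piece integrates to a log, atan, or power term.
Check: d/d\theta[- \frac{3 \log{\left(\theta \right)}}{16} + \frac{3 \log{\left(\theta - 2 \right)}}{16} + \frac{3}{8 \theta - 16}] = - \frac{3}{4 \theta^{3} - 16 \theta^{2} + 16 \theta}, which equals f(\theta).

An antiderivative is F(\theta) = - \frac{3 \log{\left(\theta \right)}}{16} + \frac{3 \log{\left(\theta - 2 \right)}}{16} + \frac{3}{8 \theta - 16}.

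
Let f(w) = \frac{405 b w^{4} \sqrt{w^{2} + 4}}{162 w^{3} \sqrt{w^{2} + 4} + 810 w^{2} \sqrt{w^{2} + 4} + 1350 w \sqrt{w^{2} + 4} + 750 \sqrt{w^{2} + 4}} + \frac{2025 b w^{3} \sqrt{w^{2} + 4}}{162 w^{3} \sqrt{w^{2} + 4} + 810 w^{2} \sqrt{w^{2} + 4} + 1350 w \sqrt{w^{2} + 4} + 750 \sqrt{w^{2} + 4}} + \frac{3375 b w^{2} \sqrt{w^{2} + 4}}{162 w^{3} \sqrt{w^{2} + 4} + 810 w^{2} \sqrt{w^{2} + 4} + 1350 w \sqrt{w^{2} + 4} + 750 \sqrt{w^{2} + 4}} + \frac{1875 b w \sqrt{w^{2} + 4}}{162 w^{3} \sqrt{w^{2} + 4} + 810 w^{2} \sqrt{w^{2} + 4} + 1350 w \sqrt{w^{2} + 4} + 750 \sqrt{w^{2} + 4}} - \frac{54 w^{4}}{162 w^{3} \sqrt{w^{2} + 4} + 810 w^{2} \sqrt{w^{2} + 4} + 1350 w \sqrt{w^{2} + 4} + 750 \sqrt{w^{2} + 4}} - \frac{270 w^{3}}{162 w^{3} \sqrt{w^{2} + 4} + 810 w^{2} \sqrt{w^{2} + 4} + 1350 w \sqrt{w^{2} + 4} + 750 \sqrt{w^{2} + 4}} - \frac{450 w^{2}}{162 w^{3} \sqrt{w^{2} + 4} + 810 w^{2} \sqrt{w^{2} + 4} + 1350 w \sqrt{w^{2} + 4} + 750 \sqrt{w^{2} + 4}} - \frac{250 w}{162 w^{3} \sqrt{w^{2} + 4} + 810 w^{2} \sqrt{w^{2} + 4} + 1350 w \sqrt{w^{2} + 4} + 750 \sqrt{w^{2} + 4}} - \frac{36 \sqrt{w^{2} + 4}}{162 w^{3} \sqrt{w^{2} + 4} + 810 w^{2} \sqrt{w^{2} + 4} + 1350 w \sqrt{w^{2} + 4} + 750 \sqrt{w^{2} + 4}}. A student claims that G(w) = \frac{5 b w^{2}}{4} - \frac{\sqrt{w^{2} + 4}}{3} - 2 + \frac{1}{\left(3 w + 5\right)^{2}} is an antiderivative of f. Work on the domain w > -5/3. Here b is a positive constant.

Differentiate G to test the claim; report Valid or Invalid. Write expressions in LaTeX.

Valid - the claim checks out under differentiation.

d/dw[G] = \frac{405 b w^{4} \sqrt{w^{2} + 4} + 2025 b w^{3} \sqrt{w^{2} + 4} + 3375 b w^{2} \sqrt{w^{2} + 4} + 1875 b w \sqrt{w^{2} + 4} - 54 w^{4} - 270 w^{3} - 450 w^{2} - 250 w - 36 \sqrt{w^{2} + 4}}{162 w^{3} \sqrt{w^{2} + 4} + 810 w^{2} \sqrt{w^{2} + 4} + 1350 w \sqrt{w^{2} + 4} + 750 \sqrt{w^{2} + 4}}
This equals f(w) exactly, so the claim holds.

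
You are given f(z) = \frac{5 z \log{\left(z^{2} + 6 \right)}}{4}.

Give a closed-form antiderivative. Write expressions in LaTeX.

Whatever form F(z) takes, F'(z) = f(z) is non-negotiable.
Check: d/dz[\frac{5 \left(z^{2} \log{\left(z^{2} + 6 \right)} - z^{2} + 6 \log{\left(z^{2} + 6 \right)}\right)}{8}] = \frac{5 z \log{\left(z^{2} + 6 \right)}}{4} = f(z).

An antiderivative is F(z) = \frac{5 \left(z^{2} \log{\left(z^{2} + 6 \right)} - z^{2} + 6 \log{\left(z^{2} + 6 \right)}\right)}{8}.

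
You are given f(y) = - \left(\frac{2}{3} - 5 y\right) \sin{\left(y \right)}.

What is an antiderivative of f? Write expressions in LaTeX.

An antiderivative is F(y) = - 5 y \cos{\left(y \right)} + 5 \sin{\left(y \right)} + \frac{2 \cos{\left(y \right)}}{3}.

A candidate is checked by its d/dy: the result must match f(y).
Check: d/dy[- 5 y \cos{\left(y \right)} + 5 \sin{\left(y \right)} + \frac{2 \cos{\left(y \right)}}{3}] = 5 y \sin{\left(y \right)} - \frac{2 \sin{\left(y \right)}}{3}, which equals f(y).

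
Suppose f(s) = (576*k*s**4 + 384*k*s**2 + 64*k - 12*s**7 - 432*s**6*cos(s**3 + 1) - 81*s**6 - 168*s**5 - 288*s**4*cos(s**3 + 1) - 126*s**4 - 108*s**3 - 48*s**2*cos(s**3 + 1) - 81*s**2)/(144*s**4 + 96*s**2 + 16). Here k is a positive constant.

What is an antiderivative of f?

Whatever form F(s) takes, F'(s) = f(s) is non-negotiable.
Check: d/ds[4*k*s + (-s**2/2 - 3*s/2)**3/(2*(3*s**2 + 1)) - sin(s**3 + 1)] = (576*k*s**4 + 384*k*s**2 + 64*k - 12*s**7 - 432*s**6*cos(s**3 + 1) - 81*s**6 - 168*s**5 - 288*s**4*cos(s**3 + 1) - 126*s**4 - 108*s**3 - 48*s**2*cos(s**3 + 1) - 81*s**2)/(144*s**4 + 96*s**2 + 16) = f(s).

An antiderivative is F(s) = 4*k*s + (-s**2/2 - 3*s/2)**3/(2*(3*s**2 + 1)) - sin(s**3 + 1).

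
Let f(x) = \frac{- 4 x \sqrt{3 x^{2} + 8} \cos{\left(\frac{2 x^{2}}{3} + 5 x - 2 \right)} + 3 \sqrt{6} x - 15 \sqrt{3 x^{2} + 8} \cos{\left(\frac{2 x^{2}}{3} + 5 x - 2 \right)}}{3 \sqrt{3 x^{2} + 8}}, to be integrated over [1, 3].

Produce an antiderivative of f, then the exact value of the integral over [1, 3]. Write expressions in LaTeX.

For F(x) to be correct the identity F'(x) - f(x) = 0 must hold.
F(x) = 2 \sqrt{\frac{x^{2}}{2} + \frac{4}{3}} - \sin{\left(\frac{2 x^{2}}{3} + 5 x - 2 \right)} is an antiderivative of f.
Check: d/dx[2 \sqrt{\frac{x^{2}}{2} + \frac{4}{3}} - \sin{\left(\frac{2 x^{2}}{3} + 5 x - 2 \right)}] = \frac{- 4 x \sqrt{3 x^{2} + 8} \cos{\left(\frac{2 x^{2}}{3} + 5 x - 2 \right)} + 3 \sqrt{6} x - 15 \sqrt{3 x^{2} + 8} \cos{\left(\frac{2 x^{2}}{3} + 5 x - 2 \right)}}{3 \sqrt{3 x^{2} + 8}} = f(x).
F(3) = - \sin{\left(19 \right)} + \frac{\sqrt{210}}{3}; F(1) = - \sin{\left(\frac{11}{3} \right)} + \frac{\sqrt{66}}{3}.
Integral = F(3) - F(1) = - \frac{\sqrt{66}}{3} + \sin{\left(\frac{11}{3} \right)} - \sin{\left(19 \right)} + \frac{\sqrt{210}}{3}.

Antiderivative: F(x) = 2 \sqrt{\frac{x^{2}}{2} + \frac{4}{3}} - \sin{\left(\frac{2 x^{2}}{3} + 5 x - 2 \right)}; value = - \frac{\sqrt{66}}{3} + \sin{\left(\frac{11}{3} \right)} - \sin{\left(19 \right)} + \frac{\sqrt{210}}{3}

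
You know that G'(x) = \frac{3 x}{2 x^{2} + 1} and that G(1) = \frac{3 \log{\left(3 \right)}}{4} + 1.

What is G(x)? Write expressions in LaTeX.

G(x) = \frac{3 \log{\left(2 x^{2} + 1 \right)}}{4} + 1

The substitution u = 2 x^{2} + 1 works: G'(x) is exactly (dG/du)*(du/dx) for that inner function.
A general antiderivative is \frac{3 \log{\left(2 x^{2} + 1 \right)}}{4} + C.
The condition gives C = \frac{3 \log{\left(3 \right)}}{4} + 1 - (\frac{3 \log{\left(3 \right)}}{4}) = 1.
So G(x) = \frac{3 \log{\left(2 x^{2} + 1 \right)}}{4} + 1.
Check: d/dx[\frac{3 \log{\left(2 x^{2} + 1 \right)}}{4} + 1] = \frac{3 x}{2 x^{2} + 1} = G'(x).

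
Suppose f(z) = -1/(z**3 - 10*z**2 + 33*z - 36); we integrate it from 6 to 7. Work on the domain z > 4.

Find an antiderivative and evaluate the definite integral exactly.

The denominator factors as (z - 4)*(z - 3)**2; partial fractions split f into directly integrable pieces: 1/(z - 3) + (z - 3)**(-2) - 1/(z - 4).
F(z) = -log(z - 4) + log(z - 3) - 1/(z - 3) is an antiderivative of f.
Check: d/dz[-log(z - 4) + log(z - 3) - 1/(z - 3)] = -1/(z**3 - 10*z**2 + 33*z - 36) = f(z).
F(7) = -log(3) - 1/4 + log(4); F(6) = -log(2) - 1/3 + log(3).
Integral = F(7) - F(6) = -2*log(3) + 1/12 + log(2) + log(4).

Antiderivative: F(z) = -log(z - 4) + log(z - 3) - 1/(z - 3); value = -2*log(3) + 1/12 + log(2) + log(4)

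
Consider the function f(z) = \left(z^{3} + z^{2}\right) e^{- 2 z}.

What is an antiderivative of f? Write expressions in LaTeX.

An antiderivative is F(z) = \frac{\left(- 4 z^{3} - 10 z^{2} - 10 z - 5\right) e^{- 2 z}}{8}.

f has the shape u'v + uv' for u = - \frac{z^{3}}{2} - \frac{5 z^{2}}{4} - \frac{5 z}{4} - \frac{5}{8} and v = e^{- 2 z} — it is the derivative of the product u*v.
Check: d/dz[\frac{\left(- 4 z^{3} - 10 z^{2} - 10 z - 5\right) e^{- 2 z}}{8}] = \left(z^{3} + z^{2}\right) e^{- 2 z} = f(z).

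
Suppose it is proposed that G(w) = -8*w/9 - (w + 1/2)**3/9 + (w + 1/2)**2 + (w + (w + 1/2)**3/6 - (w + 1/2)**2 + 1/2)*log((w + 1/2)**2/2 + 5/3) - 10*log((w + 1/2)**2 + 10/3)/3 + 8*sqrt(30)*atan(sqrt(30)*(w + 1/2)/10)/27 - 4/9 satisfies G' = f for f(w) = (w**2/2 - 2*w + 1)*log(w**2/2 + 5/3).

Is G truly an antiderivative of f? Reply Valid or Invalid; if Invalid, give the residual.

d/dw[G] = w**2*log(3*w**2 + 3*w + 43/4)/2 - w**2*log(6)/2 - 3*w*log(3*w**2 + 3*w + 43/4)/2 + 3*w*log(6)/2 + log(3*w**2 + 3*w + 43/4)/8 - log(6)/8
d/dw[G] - f(w) = -w**2*log(3*w**2 + 10)/2 + w**2*log(3*w**2 + 3*w + 43/4)/2 + 2*w*log(3*w**2 + 10) - 3*w*log(3*w**2 + 3*w + 43/4)/2 - w*log(6)/2 - log(3*w**2 + 10) + log(3*w**2 + 3*w + 43/4)/8 + 7*log(6)/8 != 0.

Invalid: d/dw[G] - f = -w**2*log(3*w**2 + 10)/2 + w**2*log(3*w**2 + 3*w + 43/4)/2 + 2*w*log(3*w**2 + 10) - 3*w*log(3*w**2 + 3*w + 43/4)/2 - w*log(6)/2 - log(3*w**2 + 10) + log(3*w**2 + 3*w + 43/4)/8 + 7*log(6)/8, which is not 0.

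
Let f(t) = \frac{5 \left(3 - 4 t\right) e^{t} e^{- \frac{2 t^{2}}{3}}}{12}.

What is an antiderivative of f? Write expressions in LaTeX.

The substitution u = - \frac{2 t^{2}}{3} + t works: f is exactly (dF/du)*(du/dt) for that inner function.
Check: d/dt[\frac{5 e^{- \frac{2 t^{2}}{3} + t}}{4}] = - \frac{5 t e^{t} e^{- \frac{2 t^{2}}{3}}}{3} + \frac{5 e^{t} e^{- \frac{2 t^{2}}{3}}}{4}, which equals f(t).

An antiderivative is F(t) = \frac{5 e^{- \frac{2 t^{2}}{3} + t}}{4}.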